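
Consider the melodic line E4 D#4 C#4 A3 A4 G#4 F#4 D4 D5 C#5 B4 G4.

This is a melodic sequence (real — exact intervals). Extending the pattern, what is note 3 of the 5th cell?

Grouping in 4s, the 3rd note of each cell is C#4, F#4, B4.
Carrying that up a 4th forward: E5 → A5.

A5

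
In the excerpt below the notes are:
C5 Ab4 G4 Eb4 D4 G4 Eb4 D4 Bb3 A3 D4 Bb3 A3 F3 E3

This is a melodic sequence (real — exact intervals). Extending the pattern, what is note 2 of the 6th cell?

G2

The unit is 5 notes. Position-2 pitches of the 3 shown cells: Ab4, Eb4, Bb3.
Each moves down a 4th. Continuing: F3 → C3 → G2.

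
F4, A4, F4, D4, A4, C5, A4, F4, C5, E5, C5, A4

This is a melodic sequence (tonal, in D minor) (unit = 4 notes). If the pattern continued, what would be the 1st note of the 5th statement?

The unit is 4 notes. Position-1 pitches of the 3 shown cells: F4, A4, C5.
Carrying that up a 3rd forward: E5 → G5.

G5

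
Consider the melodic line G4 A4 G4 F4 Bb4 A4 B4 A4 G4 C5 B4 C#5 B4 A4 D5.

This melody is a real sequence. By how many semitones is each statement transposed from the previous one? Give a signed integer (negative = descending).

2

With a 5-note motive the entries are G4, A4, B4, each up a 2nd from the previous.
G4→A4 is 69 − 67 = 2 semitones.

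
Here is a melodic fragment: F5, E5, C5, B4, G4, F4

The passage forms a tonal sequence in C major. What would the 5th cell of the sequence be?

With a 2-note motive the entries are F5, C5, G4, each down a 4th from the previous.
Carrying on: D4 → A3.
From A3 the diatonic shape gives A3 G3.

A3 G3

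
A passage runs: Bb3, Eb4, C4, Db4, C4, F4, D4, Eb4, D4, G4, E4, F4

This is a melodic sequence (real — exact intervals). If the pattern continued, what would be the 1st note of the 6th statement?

G#4

With 4-note cells, note 1 of each statement runs Bb3, C4, D4.
Extending up a 2nd: E4 → F#4 → G#4.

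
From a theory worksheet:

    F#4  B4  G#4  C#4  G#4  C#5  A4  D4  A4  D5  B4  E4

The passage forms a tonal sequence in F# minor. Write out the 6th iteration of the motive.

D5 G#5 E5 A4

With a 4-note motive the entries are F#4, G#4, A4, each up a 2nd from the previous.
Continuing the starts: B4 → C#5 → D5.
Statement 6 starts on D5 and keeps the same diatonic contour: D5 G#5 E5 A4.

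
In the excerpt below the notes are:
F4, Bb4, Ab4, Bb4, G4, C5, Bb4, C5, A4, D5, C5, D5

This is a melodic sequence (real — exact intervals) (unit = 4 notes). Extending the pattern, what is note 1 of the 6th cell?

The unit is 4 notes. Position-1 pitches of the 3 shown cells: F4, G4, A4.
Extending up a 2nd: B4 → C#5 → D#5.

D#5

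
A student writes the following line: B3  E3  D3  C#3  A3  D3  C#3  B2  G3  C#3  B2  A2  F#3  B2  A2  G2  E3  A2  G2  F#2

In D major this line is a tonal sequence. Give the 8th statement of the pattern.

B2 E2 D2 C#2

The 4-note cells begin on B3, A3, G3, F#3, E3 — each down a 2nd from the last.
Extending down a 2nd: D3 → C#3 → B2.
So cell 8 is B2 E2 D2 C#2.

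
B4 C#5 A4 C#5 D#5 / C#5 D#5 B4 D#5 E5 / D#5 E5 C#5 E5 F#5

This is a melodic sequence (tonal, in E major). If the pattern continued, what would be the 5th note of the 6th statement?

The unit is 5 notes. Position-5 pitches of the 3 shown cells: D#5, E5, F#5.
Carrying that up a 2nd forward: G#5 → A5 → B5.

B5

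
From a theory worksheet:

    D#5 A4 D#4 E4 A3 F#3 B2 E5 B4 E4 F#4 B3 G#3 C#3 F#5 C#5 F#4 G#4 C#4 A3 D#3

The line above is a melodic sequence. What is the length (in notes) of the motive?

There are 21 notes; a 7-note unit gives 3 cells:
D#5 A4 D#4 E4 A3 F#3 B2 | E5 B4 E4 F#4 B3 G#3 C#3 | F#5 C#5 F#4 G#4 C#4 A3 D#3
That's a consistent up a 2nd shift per cell, and no other grouping gives one.

7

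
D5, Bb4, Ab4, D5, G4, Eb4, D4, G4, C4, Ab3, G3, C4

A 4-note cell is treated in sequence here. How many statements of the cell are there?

12 notes in groups of 4 gives 12/4 = 3 statements.
Starts: D5, G4, C4 — each down a 5th.

3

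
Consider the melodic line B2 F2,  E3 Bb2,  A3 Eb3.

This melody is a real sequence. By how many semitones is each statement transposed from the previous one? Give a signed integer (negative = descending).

5

Taking 2-note groups, the heads are B2, E3, A3: the pattern moves up a 4th.
Counting half-steps from B2 to E3: 5.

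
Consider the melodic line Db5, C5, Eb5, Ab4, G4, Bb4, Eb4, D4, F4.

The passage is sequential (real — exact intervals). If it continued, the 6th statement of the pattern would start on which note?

C3

Unit = 3 notes; the statements start on Db5, Ab4, Eb4, moving down a 4th each time.
Extending the heads down a 4th: Bb3 → F3 → C3.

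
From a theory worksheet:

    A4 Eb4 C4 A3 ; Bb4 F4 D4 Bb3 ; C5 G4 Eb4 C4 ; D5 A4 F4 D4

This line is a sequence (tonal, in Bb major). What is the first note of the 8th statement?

The 4-note cells begin on A4, Bb4, C5, D5 — each up a 2nd from the last.
Continuing: Eb5 → F5 → G5 → A5. Statement 8 starts on A5.

A5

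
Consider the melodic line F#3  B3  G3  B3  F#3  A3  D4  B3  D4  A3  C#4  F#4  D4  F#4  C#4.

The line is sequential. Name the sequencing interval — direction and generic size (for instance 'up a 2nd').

up a 3rd

The 5-note cells begin on F#3, A3, C#4 — each up a 3rd from the last.
From F#3 to A3: up a 3rd.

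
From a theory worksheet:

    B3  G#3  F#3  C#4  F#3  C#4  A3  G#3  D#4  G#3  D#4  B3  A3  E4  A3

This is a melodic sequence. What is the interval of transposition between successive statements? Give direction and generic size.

The 5-note cells begin on B3, C#4, D#4 — each up a 2nd from the last.
B3 to C#4 is up a 2nd.

up a 2nd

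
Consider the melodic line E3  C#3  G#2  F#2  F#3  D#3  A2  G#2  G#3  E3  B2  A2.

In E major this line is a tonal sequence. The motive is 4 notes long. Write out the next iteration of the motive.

A3 F#3 C#3 B2

The 4-note cells begin on E3, F#3, G#3 — each up a 2nd from the last.
So cell 4 is A3 F#3 C#3 B2.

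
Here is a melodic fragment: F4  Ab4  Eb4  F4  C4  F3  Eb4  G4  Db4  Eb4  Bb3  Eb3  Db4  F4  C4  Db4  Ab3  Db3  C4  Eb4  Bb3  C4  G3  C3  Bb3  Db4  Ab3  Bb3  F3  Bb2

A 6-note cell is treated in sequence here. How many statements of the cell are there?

5

30 notes in groups of 6 gives 30/6 = 5 statements.
Starts: F4, Eb4, Db4, C4, Bb3 — each down a 2nd.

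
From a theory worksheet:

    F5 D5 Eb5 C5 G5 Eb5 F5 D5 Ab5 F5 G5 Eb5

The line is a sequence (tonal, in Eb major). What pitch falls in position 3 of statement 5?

The unit is 4 notes. Position-3 pitches of the 3 shown cells: Eb5, F5, G5.
Extending up a 2nd: Ab5 → Bb5.

Bb5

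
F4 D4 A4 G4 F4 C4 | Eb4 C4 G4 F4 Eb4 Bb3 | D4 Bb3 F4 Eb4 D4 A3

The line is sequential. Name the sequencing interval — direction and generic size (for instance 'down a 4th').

down a 2nd

Unit = 6 notes; the statements start on F4, Eb4, D4, moving down a 2nd each time.
From F4 to Eb4: down a 2nd.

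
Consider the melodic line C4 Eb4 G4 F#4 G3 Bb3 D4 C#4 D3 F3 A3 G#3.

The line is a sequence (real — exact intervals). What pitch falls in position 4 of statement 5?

The unit is 4 notes. Position-4 pitches of the 3 shown cells: F#4, C#4, G#3.
Carrying that down a 4th forward: D#3 → A#2.

A#2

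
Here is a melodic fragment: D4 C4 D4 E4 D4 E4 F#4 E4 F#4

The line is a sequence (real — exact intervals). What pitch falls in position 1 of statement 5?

With 3-note cells, note 1 of each statement runs D4, E4, F#4.
Carrying that up a 2nd forward: G#4 → A#4.

A#4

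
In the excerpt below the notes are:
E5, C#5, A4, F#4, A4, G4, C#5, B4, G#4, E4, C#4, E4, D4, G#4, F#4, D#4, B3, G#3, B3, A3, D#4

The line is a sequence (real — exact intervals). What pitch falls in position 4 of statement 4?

With 7-note cells, note 4 of each statement runs F#4, C#4, G#3.
Each moves down a 4th; the next is D#3.

D#3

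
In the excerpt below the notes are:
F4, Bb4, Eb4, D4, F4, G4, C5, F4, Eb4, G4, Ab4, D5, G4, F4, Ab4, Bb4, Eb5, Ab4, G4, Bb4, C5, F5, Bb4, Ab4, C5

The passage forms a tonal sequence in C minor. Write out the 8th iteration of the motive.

Taking 5-note groups, the heads are F4, G4, Ab4, Bb4, C5: the pattern moves up a 2nd.
Extending up a 2nd: D5 → Eb5 → F5.
So cell 8 is F5 Bb5 Eb5 D5 F5.

F5 Bb5 Eb5 D5 F5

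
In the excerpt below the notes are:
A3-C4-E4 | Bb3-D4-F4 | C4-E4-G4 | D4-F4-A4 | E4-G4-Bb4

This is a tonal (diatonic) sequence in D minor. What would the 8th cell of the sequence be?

A4 C5 E5

Taking 3-note groups, the heads are A3, Bb3, C4, D4, E4: the pattern moves up a 2nd.
Continuing the starts: F4 → G4 → A4.
So cell 8 is A4 C5 E5.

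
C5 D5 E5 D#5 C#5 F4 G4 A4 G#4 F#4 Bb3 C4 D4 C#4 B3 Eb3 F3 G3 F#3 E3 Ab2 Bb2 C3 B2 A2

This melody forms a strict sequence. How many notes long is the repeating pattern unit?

5

25 notes total. Splitting into 5 groups of 5:
C5 D5 E5 D#5 C#5 | F4 G4 A4 G#4 F#4 | Bb3 C4 D4 C#4 B3 | Eb3 F3 G3 F#3 E3 | Ab2 Bb2 C3 B2 A2
That's a consistent down a 5th shift per cell, and no other grouping gives one.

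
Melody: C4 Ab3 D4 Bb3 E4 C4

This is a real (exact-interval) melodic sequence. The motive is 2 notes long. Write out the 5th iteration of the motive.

The 2-note cells begin on C4, D4, E4 — each up a 2nd from the last.
Continuing the starts: F#4 → G#4.
Statement 5 starts on G#4 and keeps the same exact contour: G#4 E4.

G#4 E4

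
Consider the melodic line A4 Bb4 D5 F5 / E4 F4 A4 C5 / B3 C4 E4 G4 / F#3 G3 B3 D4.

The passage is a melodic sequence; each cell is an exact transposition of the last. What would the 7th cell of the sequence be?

Unit = 4 notes; the statements start on A4, E4, B3, F#3, moving down a 4th each time.
Continuing the starts: C#3 → G#2 → D#2.
From D#2 the exact shape gives D#2 E2 G#2 B2.

D#2 E2 G#2 B2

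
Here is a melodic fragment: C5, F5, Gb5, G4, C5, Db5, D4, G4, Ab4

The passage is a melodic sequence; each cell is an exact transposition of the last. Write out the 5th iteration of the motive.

The 3-note cells begin on C5, G4, D4 — each down a 4th from the last.
Carrying on: A3 → E3.
So cell 5 is E3 A3 Bb3.

E3 A3 Bb3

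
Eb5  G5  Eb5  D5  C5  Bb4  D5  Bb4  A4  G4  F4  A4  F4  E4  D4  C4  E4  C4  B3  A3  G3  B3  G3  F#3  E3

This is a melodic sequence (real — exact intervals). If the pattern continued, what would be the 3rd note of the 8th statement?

With 5-note cells, note 3 of each statement runs Eb5, Bb4, F4, C4, G3.
Extending down a 4th: D3 → A2 → E2.

E2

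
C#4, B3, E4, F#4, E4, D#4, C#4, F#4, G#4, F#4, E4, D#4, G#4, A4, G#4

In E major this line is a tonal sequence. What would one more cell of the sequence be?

With a 5-note motive the entries are C#4, D#4, E4, each up a 2nd from the previous.
Statement 4 starts on F#4 and keeps the same diatonic contour: F#4 E4 A4 B4 A4.

F#4 E4 A4 B4 A4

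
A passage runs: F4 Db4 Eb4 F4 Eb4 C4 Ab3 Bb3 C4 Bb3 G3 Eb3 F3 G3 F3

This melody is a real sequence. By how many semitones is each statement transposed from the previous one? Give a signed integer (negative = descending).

-5

With a 5-note motive the entries are F4, C4, G3, each down a 4th from the previous.
Counting half-steps from F4 to C4: -5.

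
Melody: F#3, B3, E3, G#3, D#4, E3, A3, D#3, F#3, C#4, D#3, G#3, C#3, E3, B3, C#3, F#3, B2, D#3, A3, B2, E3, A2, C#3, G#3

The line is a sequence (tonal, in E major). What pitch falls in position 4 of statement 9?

F#2

With 5-note cells, note 4 of each statement runs G#3, F#3, E3, D#3, C#3.
Each moves down a 2nd. Continuing: B2 → A2 → G#2 → F#2.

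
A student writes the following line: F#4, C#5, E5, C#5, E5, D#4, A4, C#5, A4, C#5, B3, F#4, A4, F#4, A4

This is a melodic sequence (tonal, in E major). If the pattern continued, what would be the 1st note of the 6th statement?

The unit is 5 notes. Position-1 pitches of the 3 shown cells: F#4, D#4, B3.
Each moves down a 3rd. Continuing: G#3 → E3 → C#3.

C#3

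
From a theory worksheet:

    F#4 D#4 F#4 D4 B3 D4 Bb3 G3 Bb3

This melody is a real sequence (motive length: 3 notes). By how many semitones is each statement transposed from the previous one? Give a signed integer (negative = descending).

Unit = 3 notes; the statements start on F#4, D4, Bb3, moving down a 3rd each time.
F#4→D4 is 62 − 66 = -4 semitones.

-4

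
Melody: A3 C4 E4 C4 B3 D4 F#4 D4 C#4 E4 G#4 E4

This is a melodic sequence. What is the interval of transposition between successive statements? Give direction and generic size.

Unit = 4 notes; the statements start on A3, B3, C#4, moving up a 2nd each time.
A3 to B3 is up a 2nd.

up a 2nd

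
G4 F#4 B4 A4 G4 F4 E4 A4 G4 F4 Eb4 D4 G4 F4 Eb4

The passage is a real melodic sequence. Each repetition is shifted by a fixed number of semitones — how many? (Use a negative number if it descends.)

-2

The 5-note cells begin on G4, F4, Eb4 — each down a 2nd from the last.
Counting half-steps from G4 to F4: -2.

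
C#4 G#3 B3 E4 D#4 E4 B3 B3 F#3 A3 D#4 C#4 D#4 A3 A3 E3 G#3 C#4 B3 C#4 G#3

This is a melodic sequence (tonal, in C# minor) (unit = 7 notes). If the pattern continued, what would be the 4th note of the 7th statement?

Grouping in 7s, the 4th note of each cell is E4, D#4, C#4.
Each moves down a 2nd. Continuing: B3 → A3 → G#3 → F#3.

F#3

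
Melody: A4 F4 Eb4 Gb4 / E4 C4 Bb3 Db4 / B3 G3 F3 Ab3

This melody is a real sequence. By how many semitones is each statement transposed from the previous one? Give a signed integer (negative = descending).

-5

Taking 4-note groups, the heads are A4, E4, B3: the pattern moves down a 4th.
Counting half-steps from A4 to E4: -5.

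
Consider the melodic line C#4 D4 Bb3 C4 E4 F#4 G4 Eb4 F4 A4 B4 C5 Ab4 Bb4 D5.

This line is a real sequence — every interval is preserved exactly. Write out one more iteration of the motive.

Unit = 5 notes; the statements start on C#4, F#4, B4, moving up a 4th each time.
Statement 4 starts on E5 and keeps the same exact contour: E5 F5 Db5 Eb5 G5.

E5 F5 Db5 Eb5 G5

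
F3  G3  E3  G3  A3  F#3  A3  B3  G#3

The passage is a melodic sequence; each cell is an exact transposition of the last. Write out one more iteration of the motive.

B3 C#4 A#3

With a 3-note motive the entries are F3, G3, A3, each up a 2nd from the previous.
From B3 the exact shape gives B3 C#4 A#3.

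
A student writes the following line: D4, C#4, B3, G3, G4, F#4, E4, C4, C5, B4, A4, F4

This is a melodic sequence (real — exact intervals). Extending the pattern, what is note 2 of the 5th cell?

The unit is 4 notes. Position-2 pitches of the 3 shown cells: C#4, F#4, B4.
Extending up a 4th: E5 → A5.

A5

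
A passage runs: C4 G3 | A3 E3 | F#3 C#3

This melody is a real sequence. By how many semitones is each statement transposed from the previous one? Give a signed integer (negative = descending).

With a 2-note motive the entries are C4, A3, F#3, each down a 3rd from the previous.
C4 to A3 spans -3 semitones.

-3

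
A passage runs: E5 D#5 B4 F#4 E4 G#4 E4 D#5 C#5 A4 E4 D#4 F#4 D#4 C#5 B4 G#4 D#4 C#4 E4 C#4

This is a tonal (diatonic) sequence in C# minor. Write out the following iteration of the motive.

B4 A4 F#4 C#4 B3 D#4 B3

Unit = 7 notes; the statements start on E5, D#5, C#5, moving down a 2nd each time.
From B4 the diatonic shape gives B4 A4 F#4 C#4 B3 D#4 B3.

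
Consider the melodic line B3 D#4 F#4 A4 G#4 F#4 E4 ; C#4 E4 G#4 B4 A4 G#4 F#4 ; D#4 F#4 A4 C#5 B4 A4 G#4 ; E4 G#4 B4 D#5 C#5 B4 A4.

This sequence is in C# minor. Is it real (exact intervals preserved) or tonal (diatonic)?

tonal

Every note is diatonic to C# minor.
Cell 1 has +4 semitones from note 1 to 2, but cell 2 has +3 — the interval quality changes while the contour stays the same, which is the hallmark of a tonal sequence.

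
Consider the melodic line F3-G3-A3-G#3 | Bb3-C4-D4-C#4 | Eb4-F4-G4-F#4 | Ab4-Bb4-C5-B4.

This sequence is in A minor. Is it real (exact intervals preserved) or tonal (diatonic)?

real

Each cell has the same semitone pattern (2, 2, -1) — intervals are preserved exactly.
And G#3 lies outside A minor, so the sequence is real rather than tonal.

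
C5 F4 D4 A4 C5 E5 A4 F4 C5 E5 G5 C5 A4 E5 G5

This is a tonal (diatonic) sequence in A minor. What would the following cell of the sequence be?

B5 E5 C5 G5 B5

Taking 5-note groups, the heads are C5, E5, G5: the pattern moves up a 3rd.
Statement 4 starts on B5 and keeps the same diatonic contour: B5 E5 C5 G5 B5.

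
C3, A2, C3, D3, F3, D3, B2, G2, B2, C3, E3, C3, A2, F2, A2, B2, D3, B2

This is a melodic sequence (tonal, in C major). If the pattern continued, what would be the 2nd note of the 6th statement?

C2

Grouping in 6s, the 2nd note of each cell is A2, G2, F2.
Extending down a 2nd: E2 → D2 → C2.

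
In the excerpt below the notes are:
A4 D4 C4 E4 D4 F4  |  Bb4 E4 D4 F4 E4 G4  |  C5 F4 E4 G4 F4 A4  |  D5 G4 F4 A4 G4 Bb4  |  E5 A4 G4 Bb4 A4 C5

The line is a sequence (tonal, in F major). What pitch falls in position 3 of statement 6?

A4

Grouping in 6s, the 3rd note of each cell is C4, D4, E4, F4, G4.
One more up a 2nd gives A4.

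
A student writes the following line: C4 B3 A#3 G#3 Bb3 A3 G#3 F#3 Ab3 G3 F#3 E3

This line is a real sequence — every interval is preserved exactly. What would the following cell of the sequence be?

The 4-note cells begin on C4, Bb3, Ab3 — each down a 2nd from the last.
So cell 4 is Gb3 F3 E3 D3.

Gb3 F3 E3 D3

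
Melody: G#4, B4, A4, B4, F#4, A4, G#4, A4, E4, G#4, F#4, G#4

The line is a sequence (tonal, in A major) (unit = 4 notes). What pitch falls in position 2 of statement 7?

C#4

The unit is 4 notes. Position-2 pitches of the 3 shown cells: B4, A4, G#4.
Each moves down a 2nd. Continuing: F#4 → E4 → D4 → C#4.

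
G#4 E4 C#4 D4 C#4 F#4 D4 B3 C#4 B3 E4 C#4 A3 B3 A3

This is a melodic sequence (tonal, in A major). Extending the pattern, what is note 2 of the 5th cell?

A3

With 5-note cells, note 2 of each statement runs E4, D4, C#4.
Carrying that down a 2nd forward: B3 → A3.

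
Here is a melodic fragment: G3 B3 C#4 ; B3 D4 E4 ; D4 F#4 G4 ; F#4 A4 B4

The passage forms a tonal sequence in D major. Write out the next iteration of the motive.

A4 C#5 D5

Unit = 3 notes; the statements start on G3, B3, D4, F#4, moving up a 3rd each time.
So cell 5 is A4 C#5 D5.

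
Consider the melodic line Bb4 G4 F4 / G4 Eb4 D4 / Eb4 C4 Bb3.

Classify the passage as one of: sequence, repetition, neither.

sequence

Each 3-note cell is the previous one transposed down a 3rd.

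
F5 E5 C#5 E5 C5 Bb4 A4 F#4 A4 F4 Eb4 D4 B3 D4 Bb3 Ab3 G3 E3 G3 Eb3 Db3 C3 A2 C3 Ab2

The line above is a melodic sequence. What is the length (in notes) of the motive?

5

Try groups of 5 (5 cells in 25 notes):
F5 E5 C#5 E5 C5 | Bb4 A4 F#4 A4 F4 | Eb4 D4 B3 D4 Bb3 | Ab3 G3 E3 G3 Eb3 | Db3 C3 A2 C3 Ab2
Every group is a transposition down a 5th of the one before; no shorter unit works.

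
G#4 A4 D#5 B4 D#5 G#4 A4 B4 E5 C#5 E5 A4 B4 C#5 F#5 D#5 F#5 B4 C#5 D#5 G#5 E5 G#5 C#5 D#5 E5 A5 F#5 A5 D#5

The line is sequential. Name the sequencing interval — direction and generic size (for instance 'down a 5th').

up a 2nd

Taking 6-note groups, the heads are G#4, A4, B4, C#5, D#5: the pattern moves up a 2nd.
From G#4 to A4: up a 2nd.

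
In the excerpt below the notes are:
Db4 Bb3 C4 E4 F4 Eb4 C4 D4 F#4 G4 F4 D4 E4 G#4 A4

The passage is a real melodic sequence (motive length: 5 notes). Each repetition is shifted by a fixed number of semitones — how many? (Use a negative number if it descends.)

2

Taking 5-note groups, the heads are Db4, Eb4, F4: the pattern moves up a 2nd.
Db4→Eb4 is 63 − 61 = 2 semitones.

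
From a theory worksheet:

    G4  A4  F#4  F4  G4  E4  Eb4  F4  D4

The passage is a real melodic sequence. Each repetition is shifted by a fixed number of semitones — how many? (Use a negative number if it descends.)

-2

The 3-note cells begin on G4, F4, Eb4 — each down a 2nd from the last.
G4 to F4 spans -2 semitones.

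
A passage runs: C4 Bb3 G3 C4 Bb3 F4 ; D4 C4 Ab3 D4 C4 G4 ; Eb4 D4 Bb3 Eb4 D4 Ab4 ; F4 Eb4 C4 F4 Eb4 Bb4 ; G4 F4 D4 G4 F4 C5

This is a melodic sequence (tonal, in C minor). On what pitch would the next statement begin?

Ab4

Unit = 6 notes; the statements start on C4, D4, Eb4, F4, G4, moving up a 2nd each time.
One more step up a 2nd gives Ab4.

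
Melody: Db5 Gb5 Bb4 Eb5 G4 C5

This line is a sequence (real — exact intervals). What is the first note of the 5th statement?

With a 2-note motive the entries are Db5, Bb4, G4, each down a 3rd from the previous.
Continuing: E4 → C#4. Statement 5 starts on C#4.

C#4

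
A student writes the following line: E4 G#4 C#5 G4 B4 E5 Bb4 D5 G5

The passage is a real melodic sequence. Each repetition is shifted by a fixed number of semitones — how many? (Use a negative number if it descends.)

3

With a 3-note motive the entries are E4, G4, Bb4, each up a 3rd from the previous.
E4 to G4 spans +3 semitones.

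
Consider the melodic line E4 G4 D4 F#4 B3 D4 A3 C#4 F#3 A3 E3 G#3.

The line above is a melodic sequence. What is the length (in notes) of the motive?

4

12 notes total. Splitting into 3 groups of 4:
E4 G4 D4 F#4 | B3 D4 A3 C#4 | F#3 A3 E3 G#3
Every group is a transposition down a 4th of the one before; no shorter unit works.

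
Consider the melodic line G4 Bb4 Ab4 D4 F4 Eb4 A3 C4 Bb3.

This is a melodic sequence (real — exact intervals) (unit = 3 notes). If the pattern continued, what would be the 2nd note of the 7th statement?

E2

With 3-note cells, note 2 of each statement runs Bb4, F4, C4.
Each moves down a 4th. Continuing: G3 → D3 → A2 → E2.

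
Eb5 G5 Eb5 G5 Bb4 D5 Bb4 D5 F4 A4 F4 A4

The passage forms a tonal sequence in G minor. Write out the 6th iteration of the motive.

D3 F3 D3 F3

With a 4-note motive the entries are Eb5, Bb4, F4, each down a 4th from the previous.
Extending down a 4th: C4 → G3 → D3.
So cell 6 is D3 F3 D3 F3.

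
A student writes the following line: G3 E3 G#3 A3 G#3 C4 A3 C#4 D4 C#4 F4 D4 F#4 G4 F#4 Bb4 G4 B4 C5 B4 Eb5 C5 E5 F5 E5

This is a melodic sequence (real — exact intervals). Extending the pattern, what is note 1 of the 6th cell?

The unit is 5 notes. Position-1 pitches of the 5 shown cells: G3, C4, F4, Bb4, Eb5.
One more up a 4th gives Ab5.

Ab5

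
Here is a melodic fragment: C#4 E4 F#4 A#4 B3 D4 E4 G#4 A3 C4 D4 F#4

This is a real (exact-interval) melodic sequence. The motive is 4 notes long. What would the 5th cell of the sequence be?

The 4-note cells begin on C#4, B3, A3 — each down a 2nd from the last.
Carrying on: G3 → F3.
From F3 the exact shape gives F3 Ab3 Bb3 D4.

F3 Ab3 Bb3 D4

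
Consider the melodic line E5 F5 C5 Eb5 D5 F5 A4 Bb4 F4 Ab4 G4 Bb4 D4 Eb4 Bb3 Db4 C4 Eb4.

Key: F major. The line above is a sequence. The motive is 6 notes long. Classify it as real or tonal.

real

Each cell has the same semitone pattern (1, -5, 3, -1, 3) — intervals are preserved exactly.
And Eb5 lies outside F major, so the sequence is real rather than tonal.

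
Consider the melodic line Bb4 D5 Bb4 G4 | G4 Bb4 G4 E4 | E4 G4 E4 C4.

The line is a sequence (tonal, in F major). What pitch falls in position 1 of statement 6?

The unit is 4 notes. Position-1 pitches of the 3 shown cells: Bb4, G4, E4.
Each moves down a 3rd. Continuing: C4 → A3 → F3.

F3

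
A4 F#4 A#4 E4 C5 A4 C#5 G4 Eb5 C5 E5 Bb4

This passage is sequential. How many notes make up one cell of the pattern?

4

Try groups of 4 (3 cells in 12 notes):
A4 F#4 A#4 E4 | C5 A4 C#5 G4 | Eb5 C5 E5 Bb4
Each cell is the previous one up a 3rd — so the unit is 4 notes.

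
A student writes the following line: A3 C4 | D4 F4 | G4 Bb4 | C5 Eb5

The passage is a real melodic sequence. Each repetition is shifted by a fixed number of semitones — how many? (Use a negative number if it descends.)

The 2-note cells begin on A3, D4, G4, C5 — each up a 4th from the last.
A3→D4 is 62 − 57 = 5 semitones.

5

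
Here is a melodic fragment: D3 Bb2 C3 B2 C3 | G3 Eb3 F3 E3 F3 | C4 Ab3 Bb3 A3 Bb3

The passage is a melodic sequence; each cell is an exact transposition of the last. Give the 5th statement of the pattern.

Bb4 Gb4 Ab4 G4 Ab4

The 5-note cells begin on D3, G3, C4 — each up a 4th from the last.
Continuing the starts: F4 → Bb4.
Statement 5 starts on Bb4 and keeps the same exact contour: Bb4 Gb4 Ab4 G4 Ab4.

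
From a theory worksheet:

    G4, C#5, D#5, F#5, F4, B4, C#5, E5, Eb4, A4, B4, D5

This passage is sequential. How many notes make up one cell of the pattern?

4

Try groups of 4 (3 cells in 12 notes):
G4 C#5 D#5 F#5 | F4 B4 C#5 E5 | Eb4 A4 B4 D5
Each cell is the previous one down a 2nd — so the unit is 4 notes.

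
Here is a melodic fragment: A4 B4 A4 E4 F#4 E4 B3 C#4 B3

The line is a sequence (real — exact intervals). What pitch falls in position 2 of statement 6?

The unit is 3 notes. Position-2 pitches of the 3 shown cells: B4, F#4, C#4.
Each moves down a 4th. Continuing: G#3 → D#3 → A#2.

A#2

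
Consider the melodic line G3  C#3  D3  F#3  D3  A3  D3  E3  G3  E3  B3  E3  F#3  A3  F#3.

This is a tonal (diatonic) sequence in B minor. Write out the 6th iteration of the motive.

E4 A3 B3 D4 B3

Taking 5-note groups, the heads are G3, A3, B3: the pattern moves up a 2nd.
Extending up a 2nd: C#4 → D4 → E4.
Statement 6 starts on E4 and keeps the same diatonic contour: E4 A3 B3 D4 B3.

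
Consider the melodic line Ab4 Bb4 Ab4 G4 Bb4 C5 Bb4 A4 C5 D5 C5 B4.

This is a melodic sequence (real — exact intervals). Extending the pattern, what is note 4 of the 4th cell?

C#5

With 4-note cells, note 4 of each statement runs G4, A4, B4.
From B4, up a 2nd gives C#5.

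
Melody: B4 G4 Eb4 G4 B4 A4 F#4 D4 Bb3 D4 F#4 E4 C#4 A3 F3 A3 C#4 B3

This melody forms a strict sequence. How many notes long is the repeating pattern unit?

6

18 notes total. Splitting into 3 groups of 6:
B4 G4 Eb4 G4 B4 A4 | F#4 D4 Bb3 D4 F#4 E4 | C#4 A3 F3 A3 C#4 B3
Every group is a transposition down a 4th of the one before; no shorter unit works.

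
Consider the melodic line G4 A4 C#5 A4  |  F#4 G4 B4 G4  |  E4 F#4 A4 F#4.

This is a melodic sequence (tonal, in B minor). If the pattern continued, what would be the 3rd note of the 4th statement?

The unit is 4 notes. Position-3 pitches of the 3 shown cells: C#5, B4, A4.
From A4, down a 2nd gives G4.

G4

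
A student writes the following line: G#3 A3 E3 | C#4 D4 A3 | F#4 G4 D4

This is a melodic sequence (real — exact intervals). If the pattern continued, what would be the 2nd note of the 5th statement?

Grouping in 3s, the 2nd note of each cell is A3, D4, G4.
Extending up a 4th: C5 → F5.

F5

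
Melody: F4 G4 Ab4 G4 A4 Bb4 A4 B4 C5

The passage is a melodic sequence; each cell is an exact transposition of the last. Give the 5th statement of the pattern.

With a 3-note motive the entries are F4, G4, A4, each up a 2nd from the previous.
Carrying on: B4 → C#5.
So cell 5 is C#5 D#5 E5.

C#5 D#5 E5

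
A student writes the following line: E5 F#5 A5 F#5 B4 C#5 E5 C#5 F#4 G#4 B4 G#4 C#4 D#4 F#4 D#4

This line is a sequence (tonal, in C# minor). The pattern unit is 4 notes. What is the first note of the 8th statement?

The 4-note cells begin on E5, B4, F#4, C#4 — each down a 4th from the last.
Extending the heads down a 4th: G#3 → D#3 → A2 → E2.

E2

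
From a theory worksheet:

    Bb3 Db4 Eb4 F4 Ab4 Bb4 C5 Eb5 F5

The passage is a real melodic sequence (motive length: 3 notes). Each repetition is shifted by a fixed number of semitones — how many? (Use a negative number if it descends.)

7

With a 3-note motive the entries are Bb3, F4, C5, each up a 5th from the previous.
Bb3 to F4 spans +7 semitones.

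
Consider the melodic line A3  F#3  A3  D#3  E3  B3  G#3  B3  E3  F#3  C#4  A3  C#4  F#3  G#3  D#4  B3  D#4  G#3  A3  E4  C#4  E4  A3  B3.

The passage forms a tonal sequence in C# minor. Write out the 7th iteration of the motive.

G#4 E4 G#4 C#4 D#4

Taking 5-note groups, the heads are A3, B3, C#4, D#4, E4: the pattern moves up a 2nd.
Carrying on: F#4 → G#4.
Statement 7 starts on G#4 and keeps the same diatonic contour: G#4 E4 G#4 C#4 D#4.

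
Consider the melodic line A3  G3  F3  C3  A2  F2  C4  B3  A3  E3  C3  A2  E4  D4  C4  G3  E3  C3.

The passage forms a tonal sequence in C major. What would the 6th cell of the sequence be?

D5 C5 B4 F4 D4 B3

The 6-note cells begin on A3, C4, E4 — each up a 3rd from the last.
Carrying on: G4 → B4 → D5.
So cell 6 is D5 C5 B4 F4 D4 B3.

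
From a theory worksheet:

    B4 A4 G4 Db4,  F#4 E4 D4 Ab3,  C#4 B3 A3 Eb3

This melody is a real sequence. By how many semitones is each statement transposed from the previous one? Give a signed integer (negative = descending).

With a 4-note motive the entries are B4, F#4, C#4, each down a 4th from the previous.
Counting half-steps from B4 to F#4: -5.

-5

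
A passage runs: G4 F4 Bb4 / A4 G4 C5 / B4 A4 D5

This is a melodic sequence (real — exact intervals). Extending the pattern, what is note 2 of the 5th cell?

C#5

Grouping in 3s, the 2nd note of each cell is F4, G4, A4.
Carrying that up a 2nd forward: B4 → C#5.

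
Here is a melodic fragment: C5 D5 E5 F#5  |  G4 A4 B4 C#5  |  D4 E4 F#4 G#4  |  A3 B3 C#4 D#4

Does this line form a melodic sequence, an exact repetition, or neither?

sequence

Each 4-note cell is the previous one transposed down a 4th.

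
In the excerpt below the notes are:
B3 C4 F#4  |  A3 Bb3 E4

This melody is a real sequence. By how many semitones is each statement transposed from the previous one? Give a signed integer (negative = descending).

Taking 3-note groups, the heads are B3, A3: the pattern moves down a 2nd.
B3→A3 is 57 − 59 = -2 semitones.

-2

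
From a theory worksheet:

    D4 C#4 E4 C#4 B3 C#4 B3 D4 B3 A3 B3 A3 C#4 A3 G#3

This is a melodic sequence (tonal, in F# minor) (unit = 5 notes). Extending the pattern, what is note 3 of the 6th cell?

The unit is 5 notes. Position-3 pitches of the 3 shown cells: E4, D4, C#4.
Extending down a 2nd: B3 → A3 → G#3.

G#3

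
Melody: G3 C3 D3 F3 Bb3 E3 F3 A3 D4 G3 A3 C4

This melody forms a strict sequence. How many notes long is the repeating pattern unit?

4

Try groups of 4 (3 cells in 12 notes):
G3 C3 D3 F3 | Bb3 E3 F3 A3 | D4 G3 A3 C4
Each cell is the previous one up a 3rd — so the unit is 4 notes.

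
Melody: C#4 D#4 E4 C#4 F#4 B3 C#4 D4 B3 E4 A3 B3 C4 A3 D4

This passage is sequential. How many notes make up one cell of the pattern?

There are 15 notes; a 5-note unit gives 3 cells:
C#4 D#4 E4 C#4 F#4 | B3 C#4 D4 B3 E4 | A3 B3 C4 A3 D4
Each cell is the previous one down a 2nd — so the unit is 5 notes.

5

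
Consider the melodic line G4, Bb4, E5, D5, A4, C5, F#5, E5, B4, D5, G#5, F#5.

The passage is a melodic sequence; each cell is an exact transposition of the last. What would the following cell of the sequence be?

With a 4-note motive the entries are G4, A4, B4, each up a 2nd from the previous.
From C#5 the exact shape gives C#5 E5 A#5 G#5.

C#5 E5 A#5 G#5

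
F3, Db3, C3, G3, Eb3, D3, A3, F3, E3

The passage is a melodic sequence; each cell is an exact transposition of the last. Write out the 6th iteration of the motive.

D#4 B3 A#3

Unit = 3 notes; the statements start on F3, G3, A3, moving up a 2nd each time.
Extending up a 2nd: B3 → C#4 → D#4.
So cell 6 is D#4 B3 A#3.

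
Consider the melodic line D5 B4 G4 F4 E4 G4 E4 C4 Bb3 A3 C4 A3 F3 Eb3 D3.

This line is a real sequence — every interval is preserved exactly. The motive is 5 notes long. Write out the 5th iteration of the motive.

Bb2 G2 Eb2 Db2 C2

With a 5-note motive the entries are D5, G4, C4, each down a 5th from the previous.
Carrying on: F3 → Bb2.
So cell 5 is Bb2 G2 Eb2 Db2 C2.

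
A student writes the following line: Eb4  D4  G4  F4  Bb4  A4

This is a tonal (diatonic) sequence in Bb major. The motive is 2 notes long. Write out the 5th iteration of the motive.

F5 Eb5

Taking 2-note groups, the heads are Eb4, G4, Bb4: the pattern moves up a 3rd.
Carrying on: D5 → F5.
Statement 5 starts on F5 and keeps the same diatonic contour: F5 Eb5.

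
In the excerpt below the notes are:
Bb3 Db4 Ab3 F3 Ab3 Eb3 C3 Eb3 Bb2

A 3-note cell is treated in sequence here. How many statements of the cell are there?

3

9 notes in groups of 3 gives 9/3 = 3 statements.
Starts: Bb3, F3, C3 — each down a 4th.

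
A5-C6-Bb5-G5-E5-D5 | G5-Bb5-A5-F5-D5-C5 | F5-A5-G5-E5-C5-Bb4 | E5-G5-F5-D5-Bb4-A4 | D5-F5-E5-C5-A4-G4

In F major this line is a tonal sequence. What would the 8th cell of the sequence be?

A4 C5 Bb4 G4 E4 D4

Unit = 6 notes; the statements start on A5, G5, F5, E5, D5, moving down a 2nd each time.
Extending down a 2nd: C5 → Bb4 → A4.
From A4 the diatonic shape gives A4 C5 Bb4 G4 E4 D4.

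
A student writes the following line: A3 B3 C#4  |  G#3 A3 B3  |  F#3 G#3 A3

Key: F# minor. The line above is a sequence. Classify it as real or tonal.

tonal

Every note is diatonic to F# minor.
Cell 1 has +2 semitones from note 1 to 2, but cell 2 has +1 — the interval quality changes while the contour stays the same, which is the hallmark of a tonal sequence.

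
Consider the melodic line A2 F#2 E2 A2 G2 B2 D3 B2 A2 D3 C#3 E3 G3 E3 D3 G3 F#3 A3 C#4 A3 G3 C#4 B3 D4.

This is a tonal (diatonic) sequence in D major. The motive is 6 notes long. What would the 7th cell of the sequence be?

With a 6-note motive the entries are A2, D3, G3, C#4, each up a 4th from the previous.
Continuing the starts: F#4 → B4 → E5.
Statement 7 starts on E5 and keeps the same diatonic contour: E5 C#5 B4 E5 D5 F#5.

E5 C#5 B4 E5 D5 F#5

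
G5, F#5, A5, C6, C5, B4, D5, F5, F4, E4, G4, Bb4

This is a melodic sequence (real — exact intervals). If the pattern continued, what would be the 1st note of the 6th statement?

The unit is 4 notes. Position-1 pitches of the 3 shown cells: G5, C5, F4.
Each moves down a 5th. Continuing: Bb3 → Eb3 → Ab2.

Ab2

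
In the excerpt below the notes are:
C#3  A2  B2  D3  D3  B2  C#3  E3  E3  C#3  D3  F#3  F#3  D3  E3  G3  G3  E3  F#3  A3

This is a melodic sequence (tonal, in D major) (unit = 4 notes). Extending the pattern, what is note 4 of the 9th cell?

E4

Grouping in 4s, the 4th note of each cell is D3, E3, F#3, G3, A3.
Extending up a 2nd: B3 → C#4 → D4 → E4.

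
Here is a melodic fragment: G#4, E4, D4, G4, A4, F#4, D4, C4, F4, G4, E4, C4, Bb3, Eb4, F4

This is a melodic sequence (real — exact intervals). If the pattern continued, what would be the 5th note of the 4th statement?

Eb4

With 5-note cells, note 5 of each statement runs A4, G4, F4.
One more down a 2nd gives Eb4.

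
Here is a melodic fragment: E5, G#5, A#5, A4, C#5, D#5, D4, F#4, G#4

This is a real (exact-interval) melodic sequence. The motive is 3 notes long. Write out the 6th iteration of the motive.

Taking 3-note groups, the heads are E5, A4, D4: the pattern moves down a 5th.
Carrying on: G3 → C3 → F2.
From F2 the exact shape gives F2 A2 B2.

F2 A2 B2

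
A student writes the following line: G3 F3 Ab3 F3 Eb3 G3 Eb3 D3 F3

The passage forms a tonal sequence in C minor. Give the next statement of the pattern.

D3 C3 Eb3

Unit = 3 notes; the statements start on G3, F3, Eb3, moving down a 2nd each time.
So cell 4 is D3 C3 Eb3.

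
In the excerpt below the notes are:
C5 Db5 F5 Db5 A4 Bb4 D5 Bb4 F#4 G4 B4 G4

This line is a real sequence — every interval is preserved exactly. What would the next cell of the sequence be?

Taking 4-note groups, the heads are C5, A4, F#4: the pattern moves down a 3rd.
So cell 4 is D#4 E4 G#4 E4.

D#4 E4 G#4 E4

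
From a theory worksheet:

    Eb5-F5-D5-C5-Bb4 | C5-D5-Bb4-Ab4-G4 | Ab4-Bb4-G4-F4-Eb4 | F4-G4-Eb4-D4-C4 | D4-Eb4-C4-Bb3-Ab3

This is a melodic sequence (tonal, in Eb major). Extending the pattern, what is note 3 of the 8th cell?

D3

With 5-note cells, note 3 of each statement runs D5, Bb4, G4, Eb4, C4.
Each moves down a 3rd. Continuing: Ab3 → F3 → D3.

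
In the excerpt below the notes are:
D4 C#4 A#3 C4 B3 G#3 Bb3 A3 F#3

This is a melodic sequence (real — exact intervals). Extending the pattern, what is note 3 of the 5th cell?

Grouping in 3s, the 3rd note of each cell is A#3, G#3, F#3.
Extending down a 2nd: E3 → D3.

D3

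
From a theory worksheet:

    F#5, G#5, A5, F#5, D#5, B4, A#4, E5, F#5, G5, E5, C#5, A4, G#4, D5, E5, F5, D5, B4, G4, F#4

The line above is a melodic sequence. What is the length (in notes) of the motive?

7

Try groups of 7 (3 cells in 21 notes):
F#5 G#5 A5 F#5 D#5 B4 A#4 | E5 F#5 G5 E5 C#5 A4 G#4 | D5 E5 F5 D5 B4 G4 F#4
Each cell is the previous one down a 2nd — so the unit is 7 notes.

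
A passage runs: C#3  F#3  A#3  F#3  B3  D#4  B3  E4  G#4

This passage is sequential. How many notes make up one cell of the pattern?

3

There are 9 notes; a 3-note unit gives 3 cells:
C#3 F#3 A#3 | F#3 B3 D#4 | B3 E4 G#4
That's a consistent up a 4th shift per cell, and no other grouping gives one.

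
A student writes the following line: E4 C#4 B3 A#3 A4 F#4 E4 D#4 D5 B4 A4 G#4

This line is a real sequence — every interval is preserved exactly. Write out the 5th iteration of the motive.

C6 A5 G5 F#5

With a 4-note motive the entries are E4, A4, D5, each up a 4th from the previous.
Carrying on: G5 → C6.
Statement 5 starts on C6 and keeps the same exact contour: C6 A5 G5 F#5.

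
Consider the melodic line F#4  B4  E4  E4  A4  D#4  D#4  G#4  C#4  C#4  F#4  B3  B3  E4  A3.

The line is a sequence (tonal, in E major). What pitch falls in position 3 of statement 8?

E3

With 3-note cells, note 3 of each statement runs E4, D#4, C#4, B3, A3.
Carrying that down a 2nd forward: G#3 → F#3 → E3.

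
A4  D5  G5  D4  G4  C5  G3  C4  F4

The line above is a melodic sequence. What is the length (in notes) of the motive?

9 notes total. Splitting into 3 groups of 3:
A4 D5 G5 | D4 G4 C5 | G3 C4 F4
That's a consistent down a 5th shift per cell, and no other grouping gives one.

3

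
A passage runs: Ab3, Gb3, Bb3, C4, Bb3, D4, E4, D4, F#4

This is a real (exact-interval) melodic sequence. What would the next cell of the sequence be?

The 3-note cells begin on Ab3, C4, E4 — each up a 3rd from the last.
So cell 4 is G#4 F#4 A#4.

G#4 F#4 A#4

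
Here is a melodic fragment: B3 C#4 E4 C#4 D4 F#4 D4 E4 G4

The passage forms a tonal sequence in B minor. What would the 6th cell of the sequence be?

With a 3-note motive the entries are B3, C#4, D4, each up a 2nd from the previous.
Carrying on: E4 → F#4 → G4.
From G4 the diatonic shape gives G4 A4 C#5.

G4 A4 C#5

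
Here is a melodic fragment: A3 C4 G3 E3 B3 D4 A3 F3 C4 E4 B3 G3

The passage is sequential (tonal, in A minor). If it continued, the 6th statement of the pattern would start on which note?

F4

Taking 4-note groups, the heads are A3, B3, C4: the pattern moves up a 2nd.
Continuing: D4 → E4 → F4. Statement 6 starts on F4.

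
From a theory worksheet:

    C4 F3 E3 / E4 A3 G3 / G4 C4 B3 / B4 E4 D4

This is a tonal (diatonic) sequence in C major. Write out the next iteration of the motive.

D5 G4 F4

The 3-note cells begin on C4, E4, G4, B4 — each up a 3rd from the last.
From D5 the diatonic shape gives D5 G4 F4.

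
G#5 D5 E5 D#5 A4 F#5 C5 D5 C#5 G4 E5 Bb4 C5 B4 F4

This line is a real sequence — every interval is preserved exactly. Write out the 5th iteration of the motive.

C5 Gb4 Ab4 G4 Db4

Unit = 5 notes; the statements start on G#5, F#5, E5, moving down a 2nd each time.
Carrying on: D5 → C5.
Statement 5 starts on C5 and keeps the same exact contour: C5 Gb4 Ab4 G4 Db4.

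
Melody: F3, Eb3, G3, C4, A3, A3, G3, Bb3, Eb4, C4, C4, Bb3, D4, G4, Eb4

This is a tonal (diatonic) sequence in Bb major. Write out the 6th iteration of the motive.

The 5-note cells begin on F3, A3, C4 — each up a 3rd from the last.
Continuing the starts: Eb4 → G4 → Bb4.
Statement 6 starts on Bb4 and keeps the same diatonic contour: Bb4 A4 C5 F5 D5.

Bb4 A4 C5 F5 D5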